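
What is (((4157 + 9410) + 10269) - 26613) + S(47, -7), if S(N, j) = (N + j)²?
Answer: -1177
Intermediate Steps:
(((4157 + 9410) + 10269) - 26613) + S(47, -7) = (((4157 + 9410) + 10269) - 26613) + (47 - 7)² = ((13567 + 10269) - 26613) + 40² = (23836 - 26613) + 1600 = -2777 + 1600 = -1177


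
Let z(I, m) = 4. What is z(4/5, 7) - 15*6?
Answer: -86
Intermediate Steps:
z(4/5, 7) - 15*6 = 4 - 15*6 = 4 - 90 = -86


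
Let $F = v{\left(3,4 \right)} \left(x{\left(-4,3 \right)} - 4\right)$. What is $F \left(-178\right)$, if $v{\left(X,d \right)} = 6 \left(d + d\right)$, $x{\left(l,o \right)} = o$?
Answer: $8544$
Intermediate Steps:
$v{\left(X,d \right)} = 12 d$ ($v{\left(X,d \right)} = 6 \cdot 2 d = 12 d$)
$F = -48$ ($F = 12 \cdot 4 \left(3 - 4\right) = 48 \left(-1\right) = -48$)
$F \left(-178\right) = \left(-48\right) \left(-178\right) = 8544$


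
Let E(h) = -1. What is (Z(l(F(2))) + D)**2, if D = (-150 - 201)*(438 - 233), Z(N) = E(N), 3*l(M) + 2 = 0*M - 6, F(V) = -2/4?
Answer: 5177665936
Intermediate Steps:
F(V) = -1/2 (F(V) = -2*1/4 = -1/2)
l(M) = -8/3 (l(M) = -2/3 + (0*M - 6)/3 = -2/3 + (0 - 6)/3 = -2/3 + (1/3)*(-6) = -2/3 - 2 = -8/3)
Z(N) = -1
D = -71955 (D = -351*205 = -71955)
(Z(l(F(2))) + D)**2 = (-1 - 71955)**2 = (-71956)**2 = 5177665936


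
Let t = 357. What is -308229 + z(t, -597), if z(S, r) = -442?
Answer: -308671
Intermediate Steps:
-308229 + z(t, -597) = -308229 - 442 = -308671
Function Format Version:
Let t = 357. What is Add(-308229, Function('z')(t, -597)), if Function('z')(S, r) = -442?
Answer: -308671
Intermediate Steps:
Add(-308229, Function('z')(t, -597)) = Add(-308229, -442) = -308671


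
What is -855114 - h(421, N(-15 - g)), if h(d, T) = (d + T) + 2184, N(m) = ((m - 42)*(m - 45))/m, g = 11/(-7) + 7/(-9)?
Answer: -43054423733/50211 ≈ -8.5747e+5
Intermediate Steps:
g = -148/63 (g = 11*(-1/7) + 7*(-1/9) = -11/7 - 7/9 = -148/63 ≈ -2.3492)
N(m) = (-45 + m)*(-42 + m)/m (N(m) = ((-42 + m)*(-45 + m))/m = ((-45 + m)*(-42 + m))/m = (-45 + m)*(-42 + m)/m)
h(d, T) = 2184 + T + d (h(d, T) = (T + d) + 2184 = 2184 + T + d)
-855114 - h(421, N(-15 - g)) = -855114 - (2184 + (-87 + (-15 - 1*(-148/63)) + 1890/(-15 - 1*(-148/63))) + 421) = -855114 - (2184 + (-87 + (-15 + 148/63) + 1890/(-15 + 148/63)) + 421) = -855114 - (2184 + (-87 - 797/63 + 1890/(-797/63)) + 421) = -855114 - (2184 + (-87 - 797/63 + 1890*(-63/797)) + 421) = -855114 - (2184 + (-87 - 797/63 - 119070/797) + 421) = -855114 - (2184 - 12504976/50211 + 421) = -855114 - 1*118294679/50211 = -855114 - 118294679/50211 = -43054423733/50211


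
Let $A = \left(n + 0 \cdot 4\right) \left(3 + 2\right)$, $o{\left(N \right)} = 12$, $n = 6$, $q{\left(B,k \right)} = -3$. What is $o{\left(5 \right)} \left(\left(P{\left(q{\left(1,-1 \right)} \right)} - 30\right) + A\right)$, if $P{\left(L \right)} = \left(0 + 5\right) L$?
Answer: $-180$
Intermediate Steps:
$P{\left(L \right)} = 5 L$
$A = 30$ ($A = \left(6 + 0 \cdot 4\right) \left(3 + 2\right) = \left(6 + 0\right) 5 = 6 \cdot 5 = 30$)
$o{\left(5 \right)} \left(\left(P{\left(q{\left(1,-1 \right)} \right)} - 30\right) + A\right) = 12 \left(\left(5 \left(-3\right) - 30\right) + 30\right) = 12 \left(\left(-15 - 30\right) + 30\right) = 12 \left(-45 + 30\right) = 12 \left(-15\right) = -180$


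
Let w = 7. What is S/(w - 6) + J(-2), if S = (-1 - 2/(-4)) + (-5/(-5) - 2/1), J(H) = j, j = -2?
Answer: -7/2 ≈ -3.5000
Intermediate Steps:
J(H) = -2
S = -3/2 (S = (-1 - 2*(-¼)) + (-5*(-⅕) - 2*1) = (-1 + ½) + (1 - 2) = -½ - 1 = -3/2 ≈ -1.5000)
S/(w - 6) + J(-2) = -3/(2*(7 - 6)) - 2 = -3/2/1 - 2 = -3/2*1 - 2 = -3/2 - 2 = -7/2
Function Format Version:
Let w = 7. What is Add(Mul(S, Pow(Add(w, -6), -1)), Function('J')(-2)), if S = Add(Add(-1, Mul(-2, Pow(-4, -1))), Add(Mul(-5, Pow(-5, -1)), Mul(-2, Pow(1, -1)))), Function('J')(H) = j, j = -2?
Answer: Rational(-7, 2) ≈ -3.5000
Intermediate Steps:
Function('J')(H) = -2
S = Rational(-3, 2) (S = Add(Add(-1, Mul(-2, Rational(-1, 4))), Add(Mul(-5, Rational(-1, 5)), Mul(-2, 1))) = Add(Add(-1, Rational(1, 2)), Add(1, -2)) = Add(Rational(-1, 2), -1) = Rational(-3, 2) ≈ -1.5000)
Add(Mul(S, Pow(Add(w, -6), -1)), Function('J')(-2)) = Add(Mul(Rational(-3, 2), Pow(Add(7, -6), -1)), -2) = Add(Mul(Rational(-3, 2), Pow(1, -1)), -2) = Add(Mul(Rational(-3, 2), 1), -2) = Add(Rational(-3, 2), -2) = Rational(-7, 2)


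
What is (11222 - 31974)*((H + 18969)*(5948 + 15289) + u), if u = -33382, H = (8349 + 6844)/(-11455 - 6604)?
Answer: -150951004444074496/18059 ≈ -8.3588e+12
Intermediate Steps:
H = -15193/18059 (H = 15193/(-18059) = 15193*(-1/18059) = -15193/18059 ≈ -0.84130)
(11222 - 31974)*((H + 18969)*(5948 + 15289) + u) = (11222 - 31974)*((-15193/18059 + 18969)*(5948 + 15289) - 33382) = -20752*((342545978/18059)*21237 - 33382) = -20752*(7274648934786/18059 - 33382) = -20752*7274046089248/18059 = -150951004444074496/18059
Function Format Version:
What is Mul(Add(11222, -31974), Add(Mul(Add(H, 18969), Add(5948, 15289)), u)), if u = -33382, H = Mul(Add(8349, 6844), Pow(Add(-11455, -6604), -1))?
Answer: Rational(-150951004444074496, 18059) ≈ -8.3588e+12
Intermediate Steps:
H = Rational(-15193, 18059) (H = Mul(15193, Pow(-18059, -1)) = Mul(15193, Rational(-1, 18059)) = Rational(-15193, 18059) ≈ -0.84130)
Mul(Add(11222, -31974), Add(Mul(Add(H, 18969), Add(5948, 15289)), u)) = Mul(Add(11222, -31974), Add(Mul(Add(Rational(-15193, 18059), 18969), Add(5948, 15289)), -33382)) = Mul(-20752, Add(Mul(Rational(342545978, 18059), 21237), -33382)) = Mul(-20752, Add(Rational(7274648934786, 18059), -33382)) = Mul(-20752, Rational(7274046089248, 18059)) = Rational(-150951004444074496, 18059)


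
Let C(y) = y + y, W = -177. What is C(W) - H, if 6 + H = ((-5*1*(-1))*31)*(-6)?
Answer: 582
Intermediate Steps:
C(y) = 2*y
H = -936 (H = -6 + ((-5*1*(-1))*31)*(-6) = -6 + (-5*(-1)*31)*(-6) = -6 + (5*31)*(-6) = -6 + 155*(-6) = -6 - 930 = -936)
C(W) - H = 2*(-177) - 1*(-936) = -354 + 936 = 582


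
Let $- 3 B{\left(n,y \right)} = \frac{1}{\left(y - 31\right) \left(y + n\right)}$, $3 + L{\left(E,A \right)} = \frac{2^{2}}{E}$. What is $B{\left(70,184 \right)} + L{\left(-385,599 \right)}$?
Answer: $- \frac{135123559}{44885610} \approx -3.0104$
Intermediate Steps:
$L{\left(E,A \right)} = -3 + \frac{4}{E}$ ($L{\left(E,A \right)} = -3 + \frac{2^{2}}{E} = -3 + \frac{4}{E}$)
$B{\left(n,y \right)} = - \frac{1}{3 \left(-31 + y\right) \left(n + y\right)}$ ($B{\left(n,y \right)} = - \frac{1}{3 \left(y - 31\right) \left(y + n\right)} = - \frac{1}{3 \left(-31 + y\right) \left(n + y\right)}$)
$B{\left(70,184 \right)} + L{\left(-385,599 \right)} = - \frac{1}{\left(-93\right) 70 - 17112 + 3 \cdot 184^{2} + 3 \cdot 70 \cdot 184} - \left(3 - \frac{4}{-385}\right) = - \frac{1}{-6510 - 17112 + 3 \cdot 33856 + 38640} + \left(-3 + 4 \left(- \frac{1}{385}\right)\right) = - \frac{1}{-6510 - 17112 + 101568 + 38640} - \frac{1159}{385} = - \frac{1}{116586} - \frac{1159}{385} = - \frac{135123559}{44885610}$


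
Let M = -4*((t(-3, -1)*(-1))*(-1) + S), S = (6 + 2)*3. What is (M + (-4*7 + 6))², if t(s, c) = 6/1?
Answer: 20164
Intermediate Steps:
t(s, c) = 6 (t(s, c) = 6*1 = 6)
S = 24 (S = 8*3 = 24)
M = -120 (M = -4*((6*(-1))*(-1) + 24) = -4*(-6*(-1) + 24) = -4*(6 + 24) = -4*30 = -120)
(M + (-4*7 + 6))² = (-120 + (-4*7 + 6))² = (-120 + (-28 + 6))² = (-120 - 22)² = (-142)² = 20164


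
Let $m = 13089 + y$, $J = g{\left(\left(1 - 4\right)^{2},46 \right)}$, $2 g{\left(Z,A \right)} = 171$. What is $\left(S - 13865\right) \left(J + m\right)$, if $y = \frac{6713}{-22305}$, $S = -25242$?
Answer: $- \frac{22983223750033}{44610} \approx -5.152 \cdot 10^{8}$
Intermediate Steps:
$g{\left(Z,A \right)} = \frac{171}{2}$ ($g{\left(Z,A \right)} = \frac{1}{2} \cdot 171 = \frac{171}{2}$)
$J = \frac{171}{2} \approx 85.5$
$y = - \frac{6713}{22305}$ ($y = 6713 \left(- \frac{1}{22305}\right) = - \frac{6713}{22305} \approx -0.30096$)
$m = \frac{291943432}{22305}$ ($m = 13089 - \frac{6713}{22305} = \frac{291943432}{22305} \approx 13089.0$)
$\left(S - 13865\right) \left(J + m\right) = \left(-25242 - 13865\right) \left(\frac{171}{2} + \frac{291943432}{22305}\right) = \left(-39107\right) \frac{587701019}{44610} = - \frac{22983223750033}{44610}$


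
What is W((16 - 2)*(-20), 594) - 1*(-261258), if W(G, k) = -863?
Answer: 260395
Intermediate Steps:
W((16 - 2)*(-20), 594) - 1*(-261258) = -863 - 1*(-261258) = -863 + 261258 = 260395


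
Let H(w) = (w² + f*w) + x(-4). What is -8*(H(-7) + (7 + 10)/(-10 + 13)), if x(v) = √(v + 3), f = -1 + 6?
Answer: -472/3 - 8*I ≈ -157.33 - 8.0*I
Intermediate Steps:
f = 5
x(v) = √(3 + v)
H(w) = I + w² + 5*w (H(w) = (w² + 5*w) + √(3 - 4) = (w² + 5*w) + √(-1) = (w² + 5*w) + I = I + w² + 5*w)
-8*(H(-7) + (7 + 10)/(-10 + 13)) = -8*((I + (-7)² + 5*(-7)) + (7 + 10)/(-10 + 13)) = -8*((I + 49 - 35) + 17/3) = -8*((14 + I) + 17*(⅓)) = -8*((14 + I) + 17/3) = -8*(59/3 + I) = -472/3 - 8*I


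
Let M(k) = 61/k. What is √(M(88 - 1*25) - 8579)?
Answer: 16*I*√14777/21 ≈ 92.618*I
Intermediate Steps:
√(M(88 - 1*25) - 8579) = √(61/(88 - 1*25) - 8579) = √(61/(88 - 25) - 8579) = √(61/63 - 8579) = √(-540416/63) = 16*I*√14777/21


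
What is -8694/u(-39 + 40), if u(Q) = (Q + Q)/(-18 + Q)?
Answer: 73899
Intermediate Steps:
u(Q) = 2*Q/(-18 + Q) (u(Q) = (2*Q)/(-18 + Q) = 2*Q/(-18 + Q))
-8694/u(-39 + 40) = -8694*(-18 + (-39 + 40))/(2*(-39 + 40)) = -8694/(2*1/(-18 + 1)) = -8694/(2*1/(-17)) = -8694/(2*1*(-1/17)) = -8694/(-2/17) = -8694*(-17/2) = 73899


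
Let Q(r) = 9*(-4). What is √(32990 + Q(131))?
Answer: √32954 ≈ 181.53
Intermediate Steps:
Q(r) = -36
√(32990 + Q(131)) = √(32990 - 36) = √32954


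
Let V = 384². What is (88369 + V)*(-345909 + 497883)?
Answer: 35839268550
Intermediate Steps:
V = 147456
(88369 + V)*(-345909 + 497883) = (88369 + 147456)*(-345909 + 497883) = 235825*151974 = 35839268550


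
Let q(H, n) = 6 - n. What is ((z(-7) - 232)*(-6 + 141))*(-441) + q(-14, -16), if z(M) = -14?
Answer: 14645632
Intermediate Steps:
((z(-7) - 232)*(-6 + 141))*(-441) + q(-14, -16) = ((-14 - 232)*(-6 + 141))*(-441) + (6 - 1*(-16)) = -246*135*(-441) + (6 + 16) = -33210*(-441) + 22 = 14645610 + 22 = 14645632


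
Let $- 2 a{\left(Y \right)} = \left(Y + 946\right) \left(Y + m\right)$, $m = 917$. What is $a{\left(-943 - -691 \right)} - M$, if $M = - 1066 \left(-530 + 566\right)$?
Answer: $-192379$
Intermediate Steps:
$M = -38376$ ($M = \left(-1066\right) 36 = -38376$)
$a{\left(Y \right)} = - \frac{\left(917 + Y\right) \left(946 + Y\right)}{2}$ ($a{\left(Y \right)} = - \frac{\left(Y + 946\right) \left(Y + 917\right)}{2} = - \frac{\left(946 + Y\right) \left(917 + Y\right)}{2} = - \frac{\left(917 + Y\right) \left(946 + Y\right)}{2}$)
$a{\left(-943 - -691 \right)} - M = \left(-433741 - \frac{1863 \left(-943 - -691\right)}{2} - \frac{\left(-943 - -691\right)^{2}}{2}\right) - -38376 = \left(-433741 - \frac{1863 \left(-943 + 691\right)}{2} - \frac{\left(-943 + 691\right)^{2}}{2}\right) + 38376 = \left(-433741 - -234738 - \frac{\left(-252\right)^{2}}{2}\right) + 38376 = \left(-433741 + 234738 - 31752\right) + 38376 = -230755 + 38376 = -192379$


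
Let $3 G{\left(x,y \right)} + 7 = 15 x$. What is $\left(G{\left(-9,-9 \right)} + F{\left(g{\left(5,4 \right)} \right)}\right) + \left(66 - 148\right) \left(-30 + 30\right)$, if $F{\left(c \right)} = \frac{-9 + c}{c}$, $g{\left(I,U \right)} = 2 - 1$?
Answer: $- \frac{166}{3} \approx -55.333$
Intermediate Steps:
$g{\left(I,U \right)} = 1$
$F{\left(c \right)} = \frac{-9 + c}{c}$
$G{\left(x,y \right)} = - \frac{7}{3} + 5 x$ ($G{\left(x,y \right)} = - \frac{7}{3} + \frac{15 x}{3} = - \frac{7}{3} + 5 x$)
$\left(G{\left(-9,-9 \right)} + F{\left(g{\left(5,4 \right)} \right)}\right) + \left(66 - 148\right) \left(-30 + 30\right) = \left(\left(- \frac{7}{3} + 5 \left(-9\right)\right) + \frac{-9 + 1}{1}\right) + \left(66 - 148\right) \left(-30 + 30\right) = \left(\left(- \frac{7}{3} - 45\right) + 1 \left(-8\right)\right) - 0 = \left(- \frac{142}{3} - 8\right) + 0 = - \frac{166}{3} + 0 = - \frac{166}{3}$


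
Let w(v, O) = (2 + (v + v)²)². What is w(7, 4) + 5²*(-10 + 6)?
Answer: 39104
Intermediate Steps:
w(v, O) = (2 + 4*v²)² (w(v, O) = (2 + (2*v)²)² = (2 + 4*v²)²)
w(7, 4) + 5²*(-10 + 6) = 4*(1 + 2*7²)² + 5²*(-10 + 6) = 4*(1 + 2*49)² + 25*(-4) = 4*(1 + 98)² - 100 = 4*99² - 100 = 4*9801 - 100 = 39204 - 100 = 39104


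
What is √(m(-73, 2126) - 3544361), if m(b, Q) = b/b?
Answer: 2*I*√886090 ≈ 1882.6*I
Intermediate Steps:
m(b, Q) = 1
√(m(-73, 2126) - 3544361) = √(1 - 3544361) = √(-3544360) = 2*I*√886090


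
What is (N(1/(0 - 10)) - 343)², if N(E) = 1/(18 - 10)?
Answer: 7524049/64 ≈ 1.1756e+5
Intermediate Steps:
N(E) = ⅛ (N(E) = 1/8 = ⅛)
(N(1/(0 - 10)) - 343)² = (⅛ - 343)² = (-2743/8)² = 7524049/64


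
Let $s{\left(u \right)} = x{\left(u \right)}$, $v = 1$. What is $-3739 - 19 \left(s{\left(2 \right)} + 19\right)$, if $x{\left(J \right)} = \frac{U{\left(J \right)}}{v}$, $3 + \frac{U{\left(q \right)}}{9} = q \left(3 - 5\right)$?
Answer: $-2903$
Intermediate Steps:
$U{\left(q \right)} = -27 - 18 q$ ($U{\left(q \right)} = -27 + 9 q \left(3 - 5\right) = -27 + 9 q \left(-2\right) = -27 + 9 \left(- 2 q\right) = -27 - 18 q$)
$x{\left(J \right)} = -27 - 18 J$ ($x{\left(J \right)} = \frac{-27 - 18 J}{1} = \left(-27 - 18 J\right) 1 = -27 - 18 J$)
$s{\left(u \right)} = -27 - 18 u$
$-3739 - 19 \left(s{\left(2 \right)} + 19\right) = -3739 - 19 \left(\left(-27 - 36\right) + 19\right) = -3739 - 19 \left(-63 + 19\right) = -3739 - 19 \left(-44\right) = -3739 - -836 = -3739 + 836 = -2903$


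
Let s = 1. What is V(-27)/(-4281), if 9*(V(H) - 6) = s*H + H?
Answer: 0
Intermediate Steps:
V(H) = 6 + 2*H/9 (V(H) = 6 + (1*H + H)/9 = 6 + (H + H)/9 = 6 + (2*H)/9 = 6 + 2*H/9)
V(-27)/(-4281) = (6 + (2/9)*(-27))/(-4281) = (6 - 6)*(-1/4281) = 0*(-1/4281) = 0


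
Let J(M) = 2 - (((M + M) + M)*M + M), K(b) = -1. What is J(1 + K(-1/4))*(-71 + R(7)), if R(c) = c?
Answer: -128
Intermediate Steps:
J(M) = 2 - M - 3*M² (J(M) = 2 - ((2*M + M)*M + M) = 2 - ((3*M)*M + M) = 2 - (3*M² + M) = 2 - (M + 3*M²) = 2 + (-M - 3*M²) = 2 - M - 3*M²)
J(1 + K(-1/4))*(-71 + R(7)) = (2 - (1 - 1) - 3*(1 - 1)²)*(-71 + 7) = (2 - 1*0 - 3*0²)*(-64) = (2 + 0 - 3*0)*(-64) = (2 + 0 + 0)*(-64) = 2*(-64) = -128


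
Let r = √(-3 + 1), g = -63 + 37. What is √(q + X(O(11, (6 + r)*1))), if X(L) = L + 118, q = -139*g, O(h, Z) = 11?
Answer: √3743 ≈ 61.180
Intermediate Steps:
g = -26
r = I*√2 (r = √(-2) = I*√2 ≈ 1.4142*I)
q = 3614 (q = -139*(-26) = 3614)
X(L) = 118 + L
√(q + X(O(11, (6 + r)*1))) = √(3614 + (118 + 11)) = √(3614 + 129) = √3743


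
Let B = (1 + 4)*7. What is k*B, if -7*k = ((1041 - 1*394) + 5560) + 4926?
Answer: -55665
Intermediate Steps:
B = 35 (B = 5*7 = 35)
k = -11133/7 (k = -(((1041 - 1*394) + 5560) + 4926)/7 = -(((1041 - 394) + 5560) + 4926)/7 = -((647 + 5560) + 4926)/7 = -(6207 + 4926)/7 = -⅐*11133 = -11133/7 ≈ -1590.4)
k*B = -11133/7*35 = -55665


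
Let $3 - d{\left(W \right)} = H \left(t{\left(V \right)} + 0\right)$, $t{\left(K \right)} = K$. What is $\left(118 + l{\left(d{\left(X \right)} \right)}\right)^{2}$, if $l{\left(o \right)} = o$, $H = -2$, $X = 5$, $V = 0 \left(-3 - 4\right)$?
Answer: $14641$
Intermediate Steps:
$V = 0$ ($V = 0 \left(-7\right) = 0$)
$d{\left(W \right)} = 3$ ($d{\left(W \right)} = 3 - - 2 \left(0 + 0\right) = 3 - \left(-2\right) 0 = 3 - 0 = 3 + 0 = 3$)
$\left(118 + l{\left(d{\left(X \right)} \right)}\right)^{2} = \left(118 + 3\right)^{2} = 121^{2} = 14641$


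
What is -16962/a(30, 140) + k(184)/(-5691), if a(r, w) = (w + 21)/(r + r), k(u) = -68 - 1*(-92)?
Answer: -275802304/43631 ≈ -6321.3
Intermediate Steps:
k(u) = 24 (k(u) = -68 + 92 = 24)
a(r, w) = (21 + w)/(2*r) (a(r, w) = (21 + w)/((2*r)) = (21 + w)*(1/(2*r)) = (21 + w)/(2*r))
-16962/a(30, 140) + k(184)/(-5691) = -16962*60/(21 + 140) + 24/(-5691) = -16962/((1/2)*(1/30)*161) + 24*(-1/5691) = -16962/161/60 - 8/1897 = -16962*60/161 - 8/1897 = -1017720/161 - 8/1897 = -275802304/43631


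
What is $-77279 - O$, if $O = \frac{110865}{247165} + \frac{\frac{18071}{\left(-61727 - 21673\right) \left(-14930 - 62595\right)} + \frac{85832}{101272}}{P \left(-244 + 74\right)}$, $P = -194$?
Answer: $- \frac{10311903947723789035137427637}{133436562219870275100000} \approx -77280.0$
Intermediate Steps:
$O = \frac{59855934434045684527637}{133436562219870275100000}$ ($O = \frac{110865}{247165} + \frac{\frac{18071}{\left(-61727 - 21673\right) \left(-14930 - 62595\right)} + \frac{85832}{101272}}{\left(-194\right) \left(-244 + 74\right)} = 110865 \cdot \frac{1}{247165} + \frac{\frac{18071}{\left(-83400\right) \left(-77525\right)} + 85832 \cdot \frac{1}{101272}}{\left(-194\right) \left(-170\right)} = \frac{22173}{49433} + \frac{\frac{18071}{6465585000} + \frac{10729}{12659}}{32980} = \frac{22173}{49433} + \left(18071 \cdot \frac{1}{6465585000} + \frac{10729}{12659}\right) \frac{1}{32980} = \frac{22173}{49433} + \left(\frac{18071}{6465585000} + \frac{10729}{12659}\right) \frac{1}{32980} = \frac{22173}{49433} + \frac{69369490225789}{81847840515000} \cdot \frac{1}{32980} = \frac{22173}{49433} + \frac{69369490225789}{2699341780184700000} = \frac{59855934434045684527637}{133436562219870275100000} \approx 0.44857$)
$-77279 - O = -77279 - \frac{59855934434045684527637}{133436562219870275100000} = - \frac{10311903947723789035137427637}{133436562219870275100000}$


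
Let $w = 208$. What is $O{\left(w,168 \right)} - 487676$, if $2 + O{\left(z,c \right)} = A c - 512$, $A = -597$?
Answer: $-588486$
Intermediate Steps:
$O{\left(z,c \right)} = -514 - 597 c$ ($O{\left(z,c \right)} = -2 - \left(512 + 597 c\right) = -514 - 597 c$)
$O{\left(w,168 \right)} - 487676 = \left(-514 - 100296\right) - 487676 = -100810 - 487676 = -588486$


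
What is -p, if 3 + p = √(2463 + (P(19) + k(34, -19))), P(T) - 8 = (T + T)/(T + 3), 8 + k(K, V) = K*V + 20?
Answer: 3 - √222486/11 ≈ -39.880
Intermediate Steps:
k(K, V) = 12 + K*V (k(K, V) = -8 + (K*V + 20) = -8 + (20 + K*V) = 12 + K*V)
P(T) = 8 + 2*T/(3 + T) (P(T) = 8 + (T + T)/(T + 3) = 8 + (2*T)/(3 + T) = 8 + 2*T/(3 + T))
p = -3 + √222486/11 (p = -3 + √(2463 + (2*(12 + 5*19)/(3 + 19) + (12 + 34*(-19)))) = -3 + √(2463 + (2*(12 + 95)/22 + (12 - 646))) = -3 + √(2463 + (2*(1/22)*107 - 634)) = -3 + √(2463 + (107/11 - 634)) = -3 + √(2463 - 6867/11) = -3 + √(20226/11) = -3 + √222486/11 ≈ 39.880)
-p = -(-3 + √222486/11) = 3 - √222486/11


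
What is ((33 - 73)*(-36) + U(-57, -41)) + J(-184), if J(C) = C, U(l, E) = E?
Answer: 1215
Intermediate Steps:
((33 - 73)*(-36) + U(-57, -41)) + J(-184) = ((33 - 73)*(-36) - 41) - 184 = (-40*(-36) - 41) - 184 = (1440 - 41) - 184 = 1399 - 184 = 1215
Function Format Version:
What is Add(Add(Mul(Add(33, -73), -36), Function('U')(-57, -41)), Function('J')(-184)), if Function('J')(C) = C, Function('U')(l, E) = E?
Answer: 1215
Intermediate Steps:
Add(Add(Mul(Add(33, -73), -36), Function('U')(-57, -41)), Function('J')(-184)) = Add(Add(Mul(Add(33, -73), -36), -41), -184) = Add(Add(Mul(-40, -36), -41), -184) = Add(Add(1440, -41), -184) = Add(1399, -184) = 1215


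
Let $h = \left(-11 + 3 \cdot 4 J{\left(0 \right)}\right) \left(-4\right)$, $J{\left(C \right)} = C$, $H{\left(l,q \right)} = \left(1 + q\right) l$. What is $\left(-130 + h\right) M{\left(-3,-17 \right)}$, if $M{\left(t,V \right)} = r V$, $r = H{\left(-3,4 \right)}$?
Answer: $-21930$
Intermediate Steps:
$H{\left(l,q \right)} = l \left(1 + q\right)$
$r = -15$ ($r = - 3 \left(1 + 4\right) = \left(-3\right) 5 = -15$)
$M{\left(t,V \right)} = - 15 V$
$h = 44$ ($h = \left(-11 + 3 \cdot 4 \cdot 0\right) \left(-4\right) = \left(-11 + 12 \cdot 0\right) \left(-4\right) = \left(-11 + 0\right) \left(-4\right) = \left(-11\right) \left(-4\right) = 44$)
$\left(-130 + h\right) M{\left(-3,-17 \right)} = \left(-130 + 44\right) \left(\left(-15\right) \left(-17\right)\right) = \left(-86\right) 255 = -21930$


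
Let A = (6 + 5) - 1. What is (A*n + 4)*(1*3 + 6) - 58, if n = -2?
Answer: -202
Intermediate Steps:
A = 10 (A = 11 - 1 = 10)
(A*n + 4)*(1*3 + 6) - 58 = (10*(-2) + 4)*(1*3 + 6) - 58 = (-20 + 4)*(3 + 6) - 58 = -16*9 - 58 = -144 - 58 = -202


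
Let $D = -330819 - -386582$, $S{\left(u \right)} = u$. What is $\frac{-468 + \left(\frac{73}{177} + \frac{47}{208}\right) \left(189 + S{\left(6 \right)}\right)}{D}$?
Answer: $- \frac{324277}{52640272} \approx -0.0061602$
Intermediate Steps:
$D = 55763$ ($D = -330819 + 386582 = 55763$)
$\frac{-468 + \left(\frac{73}{177} + \frac{47}{208}\right) \left(189 + S{\left(6 \right)}\right)}{D} = \frac{-468 + \left(\frac{73}{177} + \frac{47}{208}\right) \left(189 + 6\right)}{55763} = \left(-468 + \left(73 \cdot \frac{1}{177} + 47 \cdot \frac{1}{208}\right) 195\right) \frac{1}{55763} = \left(-468 + \left(\frac{73}{177} + \frac{47}{208}\right) 195\right) \frac{1}{55763} = \left(-468 + \frac{23503}{36816} \cdot 195\right) \frac{1}{55763} = \left(-468 + \frac{117515}{944}\right) \frac{1}{55763} = \left(- \frac{324277}{944}\right) \frac{1}{55763} = - \frac{324277}{52640272}$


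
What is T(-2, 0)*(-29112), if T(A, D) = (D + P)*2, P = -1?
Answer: 58224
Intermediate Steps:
T(A, D) = -2 + 2*D (T(A, D) = (D - 1)*2 = (-1 + D)*2 = -2 + 2*D)
T(-2, 0)*(-29112) = (-2 + 2*0)*(-29112) = (-2 + 0)*(-29112) = -2*(-29112) = 58224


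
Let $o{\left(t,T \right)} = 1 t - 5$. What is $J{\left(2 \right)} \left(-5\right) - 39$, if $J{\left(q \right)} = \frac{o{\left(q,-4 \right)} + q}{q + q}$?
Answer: $- \frac{151}{4} \approx -37.75$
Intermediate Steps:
$o{\left(t,T \right)} = -5 + t$ ($o{\left(t,T \right)} = t - 5 = -5 + t$)
$J{\left(q \right)} = \frac{-5 + 2 q}{2 q}$ ($J{\left(q \right)} = \frac{\left(-5 + q\right) + q}{q + q} = \frac{-5 + 2 q}{2 q}$)
$J{\left(2 \right)} \left(-5\right) - 39 = \frac{- \frac{5}{2} + 2}{2} \left(-5\right) - 39 = \frac{1}{2} \left(- \frac{1}{2}\right) \left(-5\right) - 39 = \left(- \frac{1}{4}\right) \left(-5\right) - 39 = \frac{5}{4} - 39 = - \frac{151}{4}$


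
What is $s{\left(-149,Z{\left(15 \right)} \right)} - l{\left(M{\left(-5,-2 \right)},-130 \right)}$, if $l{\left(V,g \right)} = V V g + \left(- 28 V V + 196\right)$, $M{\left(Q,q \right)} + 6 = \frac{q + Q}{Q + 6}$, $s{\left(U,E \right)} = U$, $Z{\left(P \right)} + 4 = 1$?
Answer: $26357$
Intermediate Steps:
$Z{\left(P \right)} = -3$ ($Z{\left(P \right)} = -4 + 1 = -3$)
$M{\left(Q,q \right)} = -6 + \frac{Q + q}{6 + Q}$ ($M{\left(Q,q \right)} = -6 + \frac{q + Q}{Q + 6} = -6 + \frac{Q + q}{6 + Q}$)
$l{\left(V,g \right)} = 196 - 28 V^{2} + g V^{2}$ ($l{\left(V,g \right)} = V^{2} g - \left(-196 + 28 V^{2}\right) = g V^{2} - \left(-196 + 28 V^{2}\right) = 196 - 28 V^{2} + g V^{2}$)
$s{\left(-149,Z{\left(15 \right)} \right)} - l{\left(M{\left(-5,-2 \right)},-130 \right)} = -149 - \left(196 - 28 \left(\frac{-36 - 2 - -25}{6 - 5}\right)^{2} - 130 \left(\frac{-36 - 2 - -25}{6 - 5}\right)^{2}\right) = -149 - \left(196 - 28 \left(\frac{-36 - 2 + 25}{1}\right)^{2} - 130 \left(\frac{-36 - 2 + 25}{1}\right)^{2}\right) = -149 - \left(196 - 28 \left(1 \left(-13\right)\right)^{2} - 130 \left(1 \left(-13\right)\right)^{2}\right) = -149 - \left(196 - 28 \left(-13\right)^{2} - 130 \left(-13\right)^{2}\right) = -149 - \left(196 - 4732 - 21970\right) = -149 - -26506 = -149 + 26506 = 26357$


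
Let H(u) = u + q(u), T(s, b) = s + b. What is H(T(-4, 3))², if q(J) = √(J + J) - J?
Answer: -2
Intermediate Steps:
T(s, b) = b + s
q(J) = -J + √2*√J (q(J) = √(2*J) - J = √2*√J - J = -J + √2*√J)
H(u) = √2*√u (H(u) = u + (-u + √2*√u) = √2*√u)
H(T(-4, 3))² = (√2*√(3 - 4))² = (√2*√(-1))² = (√2*I)² = (I*√2)² = -2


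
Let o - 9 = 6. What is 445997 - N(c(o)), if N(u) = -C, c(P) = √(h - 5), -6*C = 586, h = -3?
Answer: 1337698/3 ≈ 4.4590e+5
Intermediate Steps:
C = -293/3 (C = -⅙*586 = -293/3 ≈ -97.667)
o = 15 (o = 9 + 6 = 15)
c(P) = 2*I*√2 (c(P) = √(-3 - 5) = √(-8) = 2*I*√2)
N(u) = 293/3 (N(u) = -1*(-293/3) = 293/3)
445997 - N(c(o)) = 445997 - 1*293/3 = 445997 - 293/3 = 1337698/3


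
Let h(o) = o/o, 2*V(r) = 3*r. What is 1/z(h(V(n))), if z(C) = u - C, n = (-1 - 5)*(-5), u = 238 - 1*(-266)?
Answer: 1/503 ≈ 0.0019881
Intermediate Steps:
u = 504 (u = 238 + 266 = 504)
n = 30 (n = -6*(-5) = 30)
V(r) = 3*r/2 (V(r) = (3*r)/2 = 3*r/2)
h(o) = 1
z(C) = 504 - C
1/z(h(V(n))) = 1/(504 - 1*1) = 1/(504 - 1) = 1/503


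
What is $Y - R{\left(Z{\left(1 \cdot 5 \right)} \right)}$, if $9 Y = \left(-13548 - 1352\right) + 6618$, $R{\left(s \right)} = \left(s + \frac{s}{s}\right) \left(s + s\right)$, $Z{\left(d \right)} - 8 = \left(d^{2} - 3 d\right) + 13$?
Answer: $- \frac{26138}{9} \approx -2904.2$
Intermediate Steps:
$Z{\left(d \right)} = 21 + d^{2} - 3 d$ ($Z{\left(d \right)} = 8 + \left(\left(d^{2} - 3 d\right) + 13\right) = 8 + \left(13 + d^{2} - 3 d\right) = 21 + d^{2} - 3 d$)
$R{\left(s \right)} = 2 s \left(1 + s\right)$ ($R{\left(s \right)} = \left(s + 1\right) 2 s = \left(1 + s\right) 2 s = 2 s \left(1 + s\right)$)
$Y = - \frac{8282}{9}$ ($Y = \frac{\left(-13548 - 1352\right) + 6618}{9} = \frac{-14900 + 6618}{9} = \frac{1}{9} \left(-8282\right) = - \frac{8282}{9} \approx -920.22$)
$Y - R{\left(Z{\left(1 \cdot 5 \right)} \right)} = - \frac{8282}{9} - 2 \left(21 + \left(1 \cdot 5\right)^{2} - 3 \cdot 1 \cdot 5\right) \left(1 + \left(21 + \left(1 \cdot 5\right)^{2} - 3 \cdot 1 \cdot 5\right)\right) = - \frac{8282}{9} - 2 \left(21 + 5^{2} - 15\right) \left(1 + \left(21 + 5^{2} - 15\right)\right) = - \frac{8282}{9} - 2 \left(21 + 25 - 15\right) \left(1 + \left(21 + 25 - 15\right)\right) = - \frac{8282}{9} - 2 \cdot 31 \left(1 + 31\right) = - \frac{8282}{9} - 2 \cdot 31 \cdot 32 = - \frac{8282}{9} - 1984 = - \frac{26138}{9}$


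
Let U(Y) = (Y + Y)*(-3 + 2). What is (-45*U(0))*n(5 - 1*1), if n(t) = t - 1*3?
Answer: 0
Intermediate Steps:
U(Y) = -2*Y (U(Y) = (2*Y)*(-1) = -2*Y)
n(t) = -3 + t (n(t) = t - 3 = -3 + t)
(-45*U(0))*n(5 - 1*1) = (-(-90)*0)*(-3 + (5 - 1*1)) = (-45*0)*(-3 + (5 - 1)) = 0*(-3 + 4) = 0*1 = 0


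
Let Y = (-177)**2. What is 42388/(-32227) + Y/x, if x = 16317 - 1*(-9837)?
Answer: -10997341/93651662 ≈ -0.11743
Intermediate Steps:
x = 26154 (x = 16317 + 9837 = 26154)
Y = 31329
42388/(-32227) + Y/x = 42388/(-32227) + 31329/26154 = 42388*(-1/32227) + 31329*(1/26154) = -42388/32227 + 3481/2906 = -10997341/93651662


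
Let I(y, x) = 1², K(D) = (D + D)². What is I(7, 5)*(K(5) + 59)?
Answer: 159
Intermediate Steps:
K(D) = 4*D² (K(D) = (2*D)² = 4*D²)
I(y, x) = 1
I(7, 5)*(K(5) + 59) = 1*(4*5² + 59) = 1*(4*25 + 59) = 1*(100 + 59) = 1*159 = 159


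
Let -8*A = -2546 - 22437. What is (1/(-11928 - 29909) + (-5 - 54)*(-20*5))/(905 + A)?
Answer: 658235464/449371217 ≈ 1.4648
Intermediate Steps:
A = 24983/8 (A = -(-2546 - 22437)/8 = -⅛*(-24983) = 24983/8 ≈ 3122.9)
(1/(-11928 - 29909) + (-5 - 54)*(-20*5))/(905 + A) = (1/(-11928 - 29909) + (-5 - 54)*(-20*5))/(905 + 24983/8) = (1/(-41837) - 59*(-100))/(32223/8) = (-1/41837 + 5900)*(8/32223) = (246838299/41837)*(8/32223) = 658235464/449371217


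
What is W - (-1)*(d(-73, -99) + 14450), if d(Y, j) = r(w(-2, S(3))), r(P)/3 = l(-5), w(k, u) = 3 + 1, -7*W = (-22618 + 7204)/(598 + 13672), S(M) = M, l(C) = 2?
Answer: 103144661/7135 ≈ 14456.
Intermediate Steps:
W = 1101/7135 (W = -(-22618 + 7204)/(7*(598 + 13672)) = -(-2202)/14270 = -⅐*(-7707/7135) = 1101/7135 ≈ 0.15431)
w(k, u) = 4
r(P) = 6 (r(P) = 3*2 = 6)
d(Y, j) = 6
W - (-1)*(d(-73, -99) + 14450) = 1101/7135 - (-1)*(6 + 14450) = 1101/7135 - (-1)*14456 = 1101/7135 - 1*(-14456) = 1101/7135 + 14456 = 103144661/7135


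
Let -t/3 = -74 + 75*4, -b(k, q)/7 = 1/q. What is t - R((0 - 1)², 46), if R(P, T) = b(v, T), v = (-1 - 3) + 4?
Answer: -31181/46 ≈ -677.85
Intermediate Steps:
v = 0 (v = -4 + 4 = 0)
b(k, q) = -7/q
R(P, T) = -7/T
t = -678 (t = -3*(-74 + 75*4) = -3*(-74 + 300) = -3*226 = -678)
t - R((0 - 1)², 46) = -678 - (-7)/46 = -678 - 1*(-7/46) = -678 + 7/46 = -31181/46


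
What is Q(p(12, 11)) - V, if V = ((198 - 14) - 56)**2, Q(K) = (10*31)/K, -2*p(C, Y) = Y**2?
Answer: -1983084/121 ≈ -16389.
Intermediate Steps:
p(C, Y) = -Y**2/2
Q(K) = 310/K
V = 16384 (V = (184 - 56)**2 = 128**2 = 16384)
Q(p(12, 11)) - V = 310/((-1/2*11**2)) - 1*16384 = 310/((-1/2*121)) - 16384 = 310/(-121/2) - 16384 = 310*(-2/121) - 16384 = -620/121 - 16384 = -1983084/121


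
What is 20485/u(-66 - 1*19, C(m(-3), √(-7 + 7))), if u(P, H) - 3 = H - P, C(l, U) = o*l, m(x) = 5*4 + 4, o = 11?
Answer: 20485/352 ≈ 58.196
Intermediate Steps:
m(x) = 24 (m(x) = 20 + 4 = 24)
C(l, U) = 11*l
u(P, H) = 3 + H - P (u(P, H) = 3 + (H - P) = 3 + H - P)
20485/u(-66 - 1*19, C(m(-3), √(-7 + 7))) = 20485/(3 + 11*24 - (-66 - 1*19)) = 20485/(3 + 264 - (-66 - 19)) = 20485/(3 + 264 - 1*(-85)) = 20485/(3 + 264 + 85) = 20485/352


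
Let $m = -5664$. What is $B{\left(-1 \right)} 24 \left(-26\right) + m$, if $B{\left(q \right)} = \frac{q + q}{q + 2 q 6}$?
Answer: $-5760$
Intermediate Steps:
$B{\left(q \right)} = \frac{2}{13}$ ($B{\left(q \right)} = \frac{2 q}{q + 12 q} = \frac{2 q}{13 q} = 2 q \frac{1}{13 q} = \frac{2}{13}$)
$B{\left(-1 \right)} 24 \left(-26\right) + m = \frac{2}{13} \cdot 24 \left(-26\right) - 5664 = \frac{48}{13} \left(-26\right) - 5664 = -96 - 5664 = -5760$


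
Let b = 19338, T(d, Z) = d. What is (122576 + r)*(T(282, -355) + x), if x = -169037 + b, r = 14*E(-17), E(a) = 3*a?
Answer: -18208254454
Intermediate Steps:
r = -714 (r = 14*(3*(-17)) = 14*(-51) = -714)
x = -149699 (x = -169037 + 19338 = -149699)
(122576 + r)*(T(282, -355) + x) = (122576 - 714)*(282 - 149699) = 121862*(-149417) = -18208254454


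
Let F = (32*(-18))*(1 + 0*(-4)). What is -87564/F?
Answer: 7297/48 ≈ 152.02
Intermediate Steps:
F = -576 (F = -576*(1 + 0) = -576*1 = -576)
-87564/F = -87564/(-576) = -87564*(-1/576) = 7297/48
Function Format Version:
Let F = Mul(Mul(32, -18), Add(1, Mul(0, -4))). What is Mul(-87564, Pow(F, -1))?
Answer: Rational(7297, 48) ≈ 152.02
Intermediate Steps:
F = -576 (F = Mul(-576, Add(1, 0)) = Mul(-576, 1) = -576)
Mul(-87564, Pow(F, -1)) = Mul(-87564, Pow(-576, -1)) = Mul(-87564, Rational(-1, 576)) = Rational(7297, 48)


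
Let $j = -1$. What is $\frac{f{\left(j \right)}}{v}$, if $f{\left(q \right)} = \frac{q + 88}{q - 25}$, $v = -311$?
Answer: $\frac{87}{8086} \approx 0.010759$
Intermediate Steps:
$f{\left(q \right)} = \frac{88 + q}{-25 + q}$
$\frac{f{\left(j \right)}}{v} = \frac{\frac{1}{-25 - 1} \left(88 - 1\right)}{-311} = \frac{1}{-26} \cdot 87 \left(- \frac{1}{311}\right) = \left(- \frac{1}{26}\right) 87 \left(- \frac{1}{311}\right) = \left(- \frac{87}{26}\right) \left(- \frac{1}{311}\right) = \frac{87}{8086}$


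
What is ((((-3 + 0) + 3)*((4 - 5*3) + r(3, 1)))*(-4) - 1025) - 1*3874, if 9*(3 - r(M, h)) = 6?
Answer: -4899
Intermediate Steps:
r(M, h) = 7/3 (r(M, h) = 3 - ⅑*6 = 3 - ⅔ = 7/3)
((((-3 + 0) + 3)*((4 - 5*3) + r(3, 1)))*(-4) - 1025) - 1*3874 = ((((-3 + 0) + 3)*((4 - 5*3) + 7/3))*(-4) - 1025) - 1*3874 = (((-3 + 3)*((4 - 15) + 7/3))*(-4) - 1025) - 3874 = ((0*(-11 + 7/3))*(-4) - 1025) - 3874 = ((0*(-26/3))*(-4) - 1025) - 3874 = (0*(-4) - 1025) - 3874 = (0 - 1025) - 3874 = -1025 - 3874 = -4899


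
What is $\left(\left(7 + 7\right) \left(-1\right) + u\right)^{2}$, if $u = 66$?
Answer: $2704$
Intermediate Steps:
$\left(\left(7 + 7\right) \left(-1\right) + u\right)^{2} = \left(\left(7 + 7\right) \left(-1\right) + 66\right)^{2} = \left(14 \left(-1\right) + 66\right)^{2} = \left(-14 + 66\right)^{2} = 52^{2} = 2704$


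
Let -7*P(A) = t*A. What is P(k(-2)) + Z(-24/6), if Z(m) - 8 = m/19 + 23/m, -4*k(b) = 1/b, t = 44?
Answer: 667/532 ≈ 1.2538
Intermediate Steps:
k(b) = -1/(4*b)
P(A) = -44*A/7
Z(m) = 8 + 23/m + m/19 (Z(m) = 8 + (m/19 + 23/m) = 8 + (23/m + m/19) = 8 + 23/m + m/19)
P(k(-2)) + Z(-24/6) = -(-11)/(7*(-2)) + (8 + 23/((-24/6)) + (-24/6)/19) = -(-11)*(-1)/(7*2) + (8 + 23/((-24*1/6)) + (-24*1/6)/19) = -44/7*1/8 + (8 + 23/(-4) + (1/19)*(-4)) = -11/14 + (8 + 23*(-1/4) - 4/19) = -11/14 + (8 - 23/4 - 4/19) = -11/14 + 155/76 = 667/532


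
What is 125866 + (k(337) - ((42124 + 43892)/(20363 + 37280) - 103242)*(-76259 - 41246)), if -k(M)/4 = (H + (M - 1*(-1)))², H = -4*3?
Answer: -699300383763984/57643 ≈ -1.2132e+10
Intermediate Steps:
H = -12
k(M) = -4*(-11 + M)² (k(M) = -4*(-12 + (M - 1*(-1)))² = -4*(-12 + (M + 1))² = -4*(-12 + (1 + M))² = -4*(-11 + M)²)
125866 + (k(337) - ((42124 + 43892)/(20363 + 37280) - 103242)*(-76259 - 41246)) = 125866 + (-4*(-11 + 337)² - ((42124 + 43892)/(20363 + 37280) - 103242)*(-76259 - 41246)) = 125866 + (-4*326² - (86016/57643 - 103242)*(-117505)) = 125866 + (-4*106276 - (86016*(1/57643) - 103242)*(-117505)) = 125866 + (-425104 - (86016/57643 - 103242)*(-117505)) = 125866 + (-425104 - (-5951092590)*(-117505)/57643) = 125866 + (-425104 - 1*699283134787950/57643) = 125866 + (-425104 - 699283134787950/57643) = 125866 - 699307639057822/57643 = -699300383763984/57643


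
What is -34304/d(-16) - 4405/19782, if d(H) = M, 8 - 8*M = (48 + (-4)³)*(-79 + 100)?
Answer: -678791143/850626 ≈ -797.99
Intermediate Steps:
M = 43 (M = 1 - (48 + (-4)³)*(-79 + 100)/8 = 1 - (48 - 64)*21/8 = 1 - (-2)*21 = 1 - ⅛*(-336) = 1 + 42 = 43)
d(H) = 43
-34304/d(-16) - 4405/19782 = -34304/43 - 4405/19782 = -678791143/850626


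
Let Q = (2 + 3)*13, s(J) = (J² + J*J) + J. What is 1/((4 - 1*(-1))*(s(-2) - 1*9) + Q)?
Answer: 1/50 ≈ 0.020000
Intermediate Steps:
s(J) = J + 2*J² (s(J) = (J² + J²) + J = 2*J² + J = J + 2*J²)
Q = 65 (Q = 5*13 = 65)
1/((4 - 1*(-1))*(s(-2) - 1*9) + Q) = 1/((4 - 1*(-1))*(-2*(1 + 2*(-2)) - 1*9) + 65) = 1/((4 + 1)*(-2*(1 - 4) - 9) + 65) = 1/(5*(-2*(-3) - 9) + 65) = 1/(5*(6 - 9) + 65) = 1/(5*(-3) + 65) = 1/(-15 + 65) = 1/50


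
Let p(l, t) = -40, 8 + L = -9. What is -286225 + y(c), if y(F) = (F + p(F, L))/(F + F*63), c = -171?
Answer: -3132446189/10944 ≈ -2.8623e+5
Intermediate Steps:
L = -17 (L = -8 - 9 = -17)
y(F) = (-40 + F)/(64*F) (y(F) = (F - 40)/(F + F*63) = (-40 + F)/(F + 63*F) = (-40 + F)/((64*F)) = (-40 + F)*(1/(64*F)) = (-40 + F)/(64*F))
-286225 + y(c) = -286225 + (1/64)*(-40 - 171)/(-171) = -286225 + (1/64)*(-1/171)*(-211) = -286225 + 211/10944 = -3132446189/10944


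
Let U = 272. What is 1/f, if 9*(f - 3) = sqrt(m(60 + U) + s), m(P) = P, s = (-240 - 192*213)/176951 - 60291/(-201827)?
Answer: 8678377942911/14175889125100 - 9*sqrt(423535010928365129169941)/14175889125100 ≈ 0.19902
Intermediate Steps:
s = 2366197269/35713489477 (s = (-240 - 40896)*(1/176951) - 60291*(-1/201827) = -41136*1/176951 + 60291/201827 = -41136/176951 + 60291/201827 = 2366197269/35713489477 ≈ 0.066255)
f = 3 + sqrt(423535010928365129169941)/321421405293 (f = 3 + sqrt((60 + 272) + 2366197269/35713489477)/9 = 3 + sqrt(332 + 2366197269/35713489477)/9 = 3 + sqrt(11859244703633/35713489477)/9 = 3 + (sqrt(423535010928365129169941)/35713489477)/9 = 3 + sqrt(423535010928365129169941)/321421405293 ≈ 5.0247)
1/f = 1/(3 + sqrt(423535010928365129169941)/321421405293)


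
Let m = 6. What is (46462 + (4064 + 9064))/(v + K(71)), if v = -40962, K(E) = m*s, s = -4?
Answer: -29795/20493 ≈ -1.4539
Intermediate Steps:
K(E) = -24 (K(E) = 6*(-4) = -24)
(46462 + (4064 + 9064))/(v + K(71)) = (46462 + (4064 + 9064))/(-40962 - 24) = (46462 + 13128)/(-40986) = 59590*(-1/40986) = -29795/20493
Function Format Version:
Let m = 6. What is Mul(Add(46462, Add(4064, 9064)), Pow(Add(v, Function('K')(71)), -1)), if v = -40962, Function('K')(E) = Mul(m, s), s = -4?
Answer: Rational(-29795, 20493) ≈ -1.4539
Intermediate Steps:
Function('K')(E) = -24 (Function('K')(E) = Mul(6, -4) = -24)
Mul(Add(46462, Add(4064, 9064)), Pow(Add(v, Function('K')(71)), -1)) = Mul(Add(46462, Add(4064, 9064)), Pow(Add(-40962, -24), -1)) = Mul(Add(46462, 13128), Pow(-40986, -1)) = Mul(59590, Rational(-1, 40986)) = Rational(-29795, 20493)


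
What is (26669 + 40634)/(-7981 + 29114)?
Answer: 67303/21133 ≈ 3.1847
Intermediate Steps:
(26669 + 40634)/(-7981 + 29114) = 67303/21133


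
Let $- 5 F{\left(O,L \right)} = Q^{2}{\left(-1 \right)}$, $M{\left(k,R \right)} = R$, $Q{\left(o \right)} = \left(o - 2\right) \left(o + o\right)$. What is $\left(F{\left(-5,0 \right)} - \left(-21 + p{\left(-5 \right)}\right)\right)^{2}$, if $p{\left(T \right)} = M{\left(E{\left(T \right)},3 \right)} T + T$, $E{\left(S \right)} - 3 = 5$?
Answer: $\frac{28561}{25} \approx 1142.4$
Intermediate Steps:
$E{\left(S \right)} = 8$ ($E{\left(S \right)} = 3 + 5 = 8$)
$Q{\left(o \right)} = 2 o \left(-2 + o\right)$ ($Q{\left(o \right)} = \left(-2 + o\right) 2 o = 2 o \left(-2 + o\right)$)
$F{\left(O,L \right)} = - \frac{36}{5}$ ($F{\left(O,L \right)} = - \frac{\left(2 \left(-1\right) \left(-2 - 1\right)\right)^{2}}{5} = - \frac{\left(2 \left(-1\right) \left(-3\right)\right)^{2}}{5} = - \frac{6^{2}}{5} = \left(- \frac{1}{5}\right) 36 = - \frac{36}{5}$)
$p{\left(T \right)} = 4 T$ ($p{\left(T \right)} = 3 T + T = 4 T$)
$\left(F{\left(-5,0 \right)} - \left(-21 + p{\left(-5 \right)}\right)\right)^{2} = \left(- \frac{36}{5} + \left(21 - 4 \left(-5\right)\right)\right)^{2} = \left(- \frac{36}{5} + \left(21 - -20\right)\right)^{2} = \left(- \frac{36}{5} + \left(21 + 20\right)\right)^{2} = \left(- \frac{36}{5} + 41\right)^{2} = \left(\frac{169}{5}\right)^{2} = \frac{28561}{25}$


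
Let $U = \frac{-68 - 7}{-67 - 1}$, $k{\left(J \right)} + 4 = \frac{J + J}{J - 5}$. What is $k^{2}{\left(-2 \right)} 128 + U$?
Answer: $\frac{5017179}{3332} \approx 1505.8$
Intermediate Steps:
$k{\left(J \right)} = -4 + \frac{2 J}{-5 + J}$ ($k{\left(J \right)} = -4 + \frac{J + J}{J - 5} = -4 + \frac{2 J}{-5 + J}$)
$U = \frac{75}{68}$ ($U = - \frac{75}{-68} = \left(-75\right) \left(- \frac{1}{68}\right) = \frac{75}{68} \approx 1.1029$)
$k^{2}{\left(-2 \right)} 128 + U = \left(\frac{2 \left(10 - -2\right)}{-5 - 2}\right)^{2} \cdot 128 + \frac{75}{68} = \left(\frac{2 \left(10 + 2\right)}{-7}\right)^{2} \cdot 128 + \frac{75}{68} = \left(2 \left(- \frac{1}{7}\right) 12\right)^{2} \cdot 128 + \frac{75}{68} = \left(- \frac{24}{7}\right)^{2} \cdot 128 + \frac{75}{68} = \frac{576}{49} \cdot 128 + \frac{75}{68} = \frac{73728}{49} + \frac{75}{68} = \frac{5017179}{3332}$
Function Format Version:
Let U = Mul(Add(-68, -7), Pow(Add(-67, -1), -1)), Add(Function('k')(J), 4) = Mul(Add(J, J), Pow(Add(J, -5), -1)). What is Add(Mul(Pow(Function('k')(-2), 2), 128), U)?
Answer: Rational(5017179, 3332) ≈ 1505.8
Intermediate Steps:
Function('k')(J) = Add(-4, Mul(2, J, Pow(Add(-5, J), -1))) (Function('k')(J) = Add(-4, Mul(Add(J, J), Pow(Add(J, -5), -1))) = Add(-4, Mul(Mul(2, J), Pow(Add(-5, J), -1))) = Add(-4, Mul(2, J, Pow(Add(-5, J), -1))))
U = Rational(75, 68) (U = Mul(-75, Pow(-68, -1)) = Mul(-75, Rational(-1, 68)) = Rational(75, 68) ≈ 1.1029)
Add(Mul(Pow(Function('k')(-2), 2), 128), U) = Add(Mul(Pow(Mul(2, Pow(Add(-5, -2), -1), Add(10, Mul(-1, -2))), 2), 128), Rational(75, 68)) = Add(Mul(Pow(Mul(2, Pow(-7, -1), Add(10, 2)), 2), 128), Rational(75, 68)) = Add(Mul(Pow(Mul(2, Rational(-1, 7), 12), 2), 128), Rational(75, 68)) = Add(Mul(Pow(Rational(-24, 7), 2), 128), Rational(75, 68)) = Add(Mul(Rational(576, 49), 128), Rational(75, 68)) = Add(Rational(73728, 49), Rational(75, 68)) = Rational(5017179, 3332)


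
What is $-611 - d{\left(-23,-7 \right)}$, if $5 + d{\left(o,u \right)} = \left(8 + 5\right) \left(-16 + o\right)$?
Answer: $-99$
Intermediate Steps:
$d{\left(o,u \right)} = -213 + 13 o$ ($d{\left(o,u \right)} = -5 + \left(8 + 5\right) \left(-16 + o\right) = -5 + 13 \left(-16 + o\right) = -5 + \left(-208 + 13 o\right) = -213 + 13 o$)
$-611 - d{\left(-23,-7 \right)} = -611 - \left(-213 + 13 \left(-23\right)\right) = -611 - \left(-213 - 299\right) = -611 - -512 = -611 + 512 = -99$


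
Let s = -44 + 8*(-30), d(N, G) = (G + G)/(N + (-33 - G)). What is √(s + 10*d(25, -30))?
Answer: 4*I*√2354/11 ≈ 17.643*I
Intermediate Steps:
d(N, G) = 2*G/(-33 + N - G) (d(N, G) = (2*G)/(-33 + N - G) = 2*G/(-33 + N - G))
s = -284 (s = -44 - 240 = -284)
√(s + 10*d(25, -30)) = √(-284 + 10*(-2*(-30)/(33 - 30 - 1*25))) = √(-284 + 10*(-2*(-30)/(33 - 30 - 25))) = √(-284 + 10*(-2*(-30)/(-22))) = √(-284 + 10*(-2*(-30)*(-1/22))) = √(-284 + 10*(-30/11)) = √(-284 - 300/11) = √(-3424/11) = 4*I*√2354/11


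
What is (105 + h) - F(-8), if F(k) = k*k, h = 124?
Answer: 165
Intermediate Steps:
F(k) = k²
(105 + h) - F(-8) = (105 + 124) - 1*(-8)² = 229 - 1*64 = 229 - 64 = 165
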